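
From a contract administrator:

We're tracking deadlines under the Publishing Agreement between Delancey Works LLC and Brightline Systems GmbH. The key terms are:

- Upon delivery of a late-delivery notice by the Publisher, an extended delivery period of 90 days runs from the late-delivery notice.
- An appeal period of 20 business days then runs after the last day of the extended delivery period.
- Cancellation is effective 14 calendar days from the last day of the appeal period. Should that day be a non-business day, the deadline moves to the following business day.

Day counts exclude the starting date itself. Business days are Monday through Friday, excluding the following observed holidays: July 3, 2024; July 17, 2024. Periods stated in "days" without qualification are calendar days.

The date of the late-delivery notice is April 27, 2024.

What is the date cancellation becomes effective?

September 6, 2024

The last day of the extended delivery period: April 27, 2024 + 90 days = July 26, 2024.
The last day of the appeal period: 20 business days after Friday, July 26, 2024, skipping weekends — Jul 29, Jul 30, Jul 31, Aug 1, …, Aug 21, Aug 22, Aug 23 — lands on Friday, August 23, 2024.
The date cancellation becomes effective: 14 calendar days after August 23, 2024 is September 6, 2024. September 6, 2024 is a Friday and is not a listed holiday, so no roll-forward applies.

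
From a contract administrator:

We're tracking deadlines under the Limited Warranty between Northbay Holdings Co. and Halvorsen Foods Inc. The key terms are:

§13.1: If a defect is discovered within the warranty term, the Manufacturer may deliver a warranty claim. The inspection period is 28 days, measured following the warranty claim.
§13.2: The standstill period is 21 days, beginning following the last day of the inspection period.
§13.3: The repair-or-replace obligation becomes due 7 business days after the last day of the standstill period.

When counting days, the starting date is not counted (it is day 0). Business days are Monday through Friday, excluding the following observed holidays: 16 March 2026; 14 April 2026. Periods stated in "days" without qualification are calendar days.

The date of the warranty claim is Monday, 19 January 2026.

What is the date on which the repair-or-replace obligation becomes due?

Adding 28 calendar days to 19 January 2026 gives 16 February 2026, which is the last day of the inspection period.
The last day of the standstill period: 21 calendar days after 16 February 2026 is 9 March 2026.
The date on which the repair-or-replace obligation becomes due: 7 business days after Monday, 9 March 2026, skipping weekends and the listed holiday on Mar 16 — Mar 10, Mar 11, Mar 12, Mar 13, Mar 17, Mar 18, Mar 19 — lands on Thursday, 19 March 2026.

19 March 2026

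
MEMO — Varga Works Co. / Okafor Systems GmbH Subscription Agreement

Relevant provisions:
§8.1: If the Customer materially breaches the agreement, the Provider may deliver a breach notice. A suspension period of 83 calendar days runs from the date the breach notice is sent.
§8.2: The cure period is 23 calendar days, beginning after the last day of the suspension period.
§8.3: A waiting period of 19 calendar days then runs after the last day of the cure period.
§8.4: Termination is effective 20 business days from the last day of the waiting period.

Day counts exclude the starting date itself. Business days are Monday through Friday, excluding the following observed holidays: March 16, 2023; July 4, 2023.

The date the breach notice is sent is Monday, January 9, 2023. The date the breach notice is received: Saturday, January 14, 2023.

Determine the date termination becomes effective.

June 9, 2023

Adding 83 calendar days to January 9, 2023 gives April 2, 2023, which is the last day of the suspension period.
The last day of the cure period: April 2, 2023 + 23 days = April 25, 2023.
The last day of the waiting period: April 25, 2023 + 19 days = May 14, 2023.
The date termination becomes effective: counting 20 business days from Sunday, May 14, 2023 (May 15, May 16, May 17, May 18, …, Jun 7, Jun 8, Jun 9, skipping weekends) reaches Friday, June 9, 2023.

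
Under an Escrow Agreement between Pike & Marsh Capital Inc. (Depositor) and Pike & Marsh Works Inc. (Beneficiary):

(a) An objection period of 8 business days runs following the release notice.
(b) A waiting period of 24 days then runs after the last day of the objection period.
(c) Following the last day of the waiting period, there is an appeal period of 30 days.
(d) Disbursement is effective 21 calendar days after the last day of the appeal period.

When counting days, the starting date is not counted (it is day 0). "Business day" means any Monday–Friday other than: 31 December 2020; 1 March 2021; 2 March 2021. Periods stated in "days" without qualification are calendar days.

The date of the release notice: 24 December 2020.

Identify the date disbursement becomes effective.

22 March 2021

The last day of the objection period: counting 8 business days from Thursday, 24 December 2020 (Dec 25, Dec 28, Dec 29, Dec 30, Jan 1, Jan 4, Jan 5, Jan 6, skipping weekends and the listed holiday on Dec 31) reaches Wednesday, 6 January 2021.
Adding 24 calendar days to 6 January 2021 gives 30 January 2021, which is the last day of the waiting period.
Adding 30 calendar days to 30 January 2021 gives 1 March 2021, which is the last day of the appeal period.
The date disbursement becomes effective: 1 March 2021 + 21 days = 22 March 2021.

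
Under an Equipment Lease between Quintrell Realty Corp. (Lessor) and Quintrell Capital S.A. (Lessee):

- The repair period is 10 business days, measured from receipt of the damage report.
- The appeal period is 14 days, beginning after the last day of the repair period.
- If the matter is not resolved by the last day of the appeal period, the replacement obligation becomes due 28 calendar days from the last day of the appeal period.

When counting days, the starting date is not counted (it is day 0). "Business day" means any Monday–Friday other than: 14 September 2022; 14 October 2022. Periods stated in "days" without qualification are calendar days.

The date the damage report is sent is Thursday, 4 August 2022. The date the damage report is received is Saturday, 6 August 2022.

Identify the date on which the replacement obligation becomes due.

The last day of the repair period: 10 business days after Saturday, 6 August 2022, skipping weekends — Aug 8, Aug 9, Aug 10, Aug 11, Aug 12, Aug 15, Aug 16, Aug 17, Aug 18, Aug 19 — lands on Friday, 19 August 2022.
The last day of the appeal period: 19 August 2022 + 14 days = 2 September 2022.
The date on which the replacement obligation becomes due: 2 September 2022 + 28 days = 30 September 2022.

30 September 2022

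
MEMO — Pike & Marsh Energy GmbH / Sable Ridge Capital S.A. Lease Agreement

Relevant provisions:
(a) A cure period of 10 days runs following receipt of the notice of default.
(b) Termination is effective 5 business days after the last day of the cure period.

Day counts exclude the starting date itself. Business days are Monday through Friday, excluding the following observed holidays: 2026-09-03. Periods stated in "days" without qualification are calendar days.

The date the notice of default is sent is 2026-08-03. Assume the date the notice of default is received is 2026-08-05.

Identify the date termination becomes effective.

The last day of the cure period: 10 calendar days after 2026-08-05 is 2026-08-15.
The date termination becomes effective: 5 business days after Saturday, 2026-08-15, skipping weekends — Aug 17, Aug 18, Aug 19, Aug 20, Aug 21 — lands on Friday, 2026-08-21.

2026-08-21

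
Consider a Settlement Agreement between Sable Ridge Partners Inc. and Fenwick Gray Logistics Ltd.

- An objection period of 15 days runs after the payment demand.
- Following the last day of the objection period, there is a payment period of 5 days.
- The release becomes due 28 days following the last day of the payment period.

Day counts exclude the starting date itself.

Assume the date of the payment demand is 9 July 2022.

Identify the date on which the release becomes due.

26 August 2022

The last day of the objection period: 15 calendar days after 9 July 2022 is 24 July 2022.
Adding 5 calendar days to 24 July 2022 gives 29 July 2022, which is the last day of the payment period.
The date on which the release becomes due: 28 calendar days after 29 July 2022 is 26 August 2022.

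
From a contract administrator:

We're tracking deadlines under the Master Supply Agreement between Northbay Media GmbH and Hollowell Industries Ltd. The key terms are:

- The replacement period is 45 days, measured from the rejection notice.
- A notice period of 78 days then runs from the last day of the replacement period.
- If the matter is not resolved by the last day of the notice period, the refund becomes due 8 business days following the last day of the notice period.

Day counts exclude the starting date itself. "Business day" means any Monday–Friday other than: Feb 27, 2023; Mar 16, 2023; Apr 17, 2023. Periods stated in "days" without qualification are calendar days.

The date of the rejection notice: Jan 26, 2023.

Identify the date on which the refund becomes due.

Jun 8, 2023

The last day of the replacement period: 45 calendar days after Jan 26, 2023 is Mar 12, 2023.
Adding 78 calendar days to Mar 12, 2023 gives May 29, 2023, which is the last day of the notice period.
The date on which the refund becomes due: counting 8 business days from Monday, May 29, 2023 (May 30, May 31, Jun 1, Jun 2, Jun 5, Jun 6, Jun 7, Jun 8, skipping weekends) reaches Thursday, Jun 8, 2023.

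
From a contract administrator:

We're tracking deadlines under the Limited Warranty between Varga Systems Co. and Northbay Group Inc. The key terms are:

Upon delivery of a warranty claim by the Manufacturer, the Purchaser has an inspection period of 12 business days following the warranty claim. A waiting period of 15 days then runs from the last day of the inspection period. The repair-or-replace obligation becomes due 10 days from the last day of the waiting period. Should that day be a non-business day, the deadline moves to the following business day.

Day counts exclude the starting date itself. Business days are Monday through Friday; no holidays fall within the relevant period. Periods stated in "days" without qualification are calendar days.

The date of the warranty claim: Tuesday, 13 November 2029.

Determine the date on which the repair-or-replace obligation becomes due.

24 December 2029

From Tuesday, 13 November 2029, 12 business days (Nov 14, Nov 15, Nov 16, Nov 19, …, Nov 27, Nov 28, Nov 29, skipping weekends) brings us to Thursday, 29 November 2029, which is the last day of the inspection period.
The last day of the waiting period: 29 November 2029 + 15 days = 14 December 2029.
The date on which the repair-or-replace obligation becomes due: 10 calendar days after 14 December 2029 is 24 December 2029. 24 December 2029 is a Monday, so no roll-forward applies.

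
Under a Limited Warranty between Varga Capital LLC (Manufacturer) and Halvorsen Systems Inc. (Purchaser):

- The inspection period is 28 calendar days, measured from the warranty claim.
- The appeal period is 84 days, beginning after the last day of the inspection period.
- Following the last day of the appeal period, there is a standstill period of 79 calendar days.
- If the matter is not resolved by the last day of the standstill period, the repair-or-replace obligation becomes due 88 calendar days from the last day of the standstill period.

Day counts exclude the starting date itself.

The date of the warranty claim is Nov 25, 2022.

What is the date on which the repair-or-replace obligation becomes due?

Aug 31, 2023

The last day of the inspection period: 28 calendar days after Nov 25, 2022 is Dec 23, 2022.
The last day of the appeal period: 84 calendar days after Dec 23, 2022 is Mar 17, 2023.
The last day of the standstill period: Mar 17, 2023 + 79 days = Jun 4, 2023.
Adding 88 calendar days to Jun 4, 2023 gives Aug 31, 2023, which is the date on which the repair-or-replace obligation becomes due.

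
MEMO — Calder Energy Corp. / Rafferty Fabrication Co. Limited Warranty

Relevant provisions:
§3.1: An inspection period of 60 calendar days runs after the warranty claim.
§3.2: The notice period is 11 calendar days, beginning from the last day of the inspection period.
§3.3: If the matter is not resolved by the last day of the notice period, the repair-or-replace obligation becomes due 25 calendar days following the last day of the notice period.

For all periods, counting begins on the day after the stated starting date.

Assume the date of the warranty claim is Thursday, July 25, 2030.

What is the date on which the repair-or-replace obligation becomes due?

October 29, 2030

The last day of the inspection period: 60 calendar days after July 25, 2030 is September 23, 2030.
The last day of the notice period: 11 calendar days after September 23, 2030 is October 4, 2030.
Adding 25 calendar days to October 4, 2030 gives October 29, 2030, which is the date on which the repair-or-replace obligation becomes due.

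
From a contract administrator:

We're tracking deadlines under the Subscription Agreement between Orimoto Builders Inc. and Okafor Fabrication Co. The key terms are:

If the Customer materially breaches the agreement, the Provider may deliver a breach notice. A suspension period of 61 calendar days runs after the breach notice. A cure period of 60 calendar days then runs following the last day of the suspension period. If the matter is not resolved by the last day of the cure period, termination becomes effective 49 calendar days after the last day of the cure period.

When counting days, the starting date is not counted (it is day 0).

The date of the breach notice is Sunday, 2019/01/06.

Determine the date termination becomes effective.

Adding 61 calendar days to 2019/01/06 gives 2019/03/08, which is the last day of the suspension period.
Adding 60 calendar days to 2019/03/08 gives 2019/05/07, which is the last day of the cure period.
The date termination becomes effective: 49 calendar days after 2019/05/07 is 2019/06/25.

2019/06/25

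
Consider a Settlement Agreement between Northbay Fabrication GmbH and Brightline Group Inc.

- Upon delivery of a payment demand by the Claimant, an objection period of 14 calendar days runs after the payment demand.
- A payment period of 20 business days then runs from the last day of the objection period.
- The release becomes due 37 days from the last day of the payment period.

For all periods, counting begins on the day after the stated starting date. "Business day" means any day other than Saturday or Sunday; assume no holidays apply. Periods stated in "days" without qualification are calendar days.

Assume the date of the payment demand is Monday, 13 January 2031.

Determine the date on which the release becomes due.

2 April 2031

The last day of the objection period: 13 January 2031 + 14 days = 27 January 2031.
From Monday, 27 January 2031, 20 business days (Jan 28, Jan 29, Jan 30, Jan 31, …, Feb 20, Feb 21, Feb 24, skipping weekends) brings us to Monday, 24 February 2031, which is the last day of the payment period.
Adding 37 calendar days to 24 February 2031 gives 2 April 2031, which is the date on which the release becomes due.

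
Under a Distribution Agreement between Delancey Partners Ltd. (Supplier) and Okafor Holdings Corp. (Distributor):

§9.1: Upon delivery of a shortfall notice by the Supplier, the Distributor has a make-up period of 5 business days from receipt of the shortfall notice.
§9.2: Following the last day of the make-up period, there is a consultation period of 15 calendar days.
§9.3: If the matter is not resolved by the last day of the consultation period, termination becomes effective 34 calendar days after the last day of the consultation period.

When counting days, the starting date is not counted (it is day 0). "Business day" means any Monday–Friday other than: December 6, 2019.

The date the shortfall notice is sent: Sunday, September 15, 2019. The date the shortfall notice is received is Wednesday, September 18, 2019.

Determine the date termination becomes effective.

The last day of the make-up period: 5 business days after Wednesday, September 18, 2019, skipping weekends — Sep 19, Sep 20, Sep 23, Sep 24, Sep 25 — lands on Wednesday, September 25, 2019.
The last day of the consultation period: September 25, 2019 + 15 days = October 10, 2019.
Adding 34 calendar days to October 10, 2019 gives November 13, 2019, which is the date termination becomes effective.

November 13, 2019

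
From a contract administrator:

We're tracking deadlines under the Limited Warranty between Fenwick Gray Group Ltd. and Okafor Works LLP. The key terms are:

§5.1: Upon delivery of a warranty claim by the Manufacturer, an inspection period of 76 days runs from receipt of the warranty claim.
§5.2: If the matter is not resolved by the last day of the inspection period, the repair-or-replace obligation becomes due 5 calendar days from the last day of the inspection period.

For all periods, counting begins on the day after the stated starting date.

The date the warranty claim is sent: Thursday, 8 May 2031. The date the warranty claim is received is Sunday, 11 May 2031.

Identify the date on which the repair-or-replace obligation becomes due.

31 July 2031

The last day of the inspection period: 76 calendar days after 11 May 2031 is 26 July 2031.
The date on which the repair-or-replace obligation becomes due: 5 calendar days after 26 July 2031 is 31 July 2031.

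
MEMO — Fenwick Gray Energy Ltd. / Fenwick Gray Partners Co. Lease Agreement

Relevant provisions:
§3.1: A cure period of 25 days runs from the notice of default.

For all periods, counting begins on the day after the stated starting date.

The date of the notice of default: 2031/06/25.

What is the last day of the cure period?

2031/07/20

The last day of the cure period: 25 calendar days after 2031/06/25 is 2031/07/20.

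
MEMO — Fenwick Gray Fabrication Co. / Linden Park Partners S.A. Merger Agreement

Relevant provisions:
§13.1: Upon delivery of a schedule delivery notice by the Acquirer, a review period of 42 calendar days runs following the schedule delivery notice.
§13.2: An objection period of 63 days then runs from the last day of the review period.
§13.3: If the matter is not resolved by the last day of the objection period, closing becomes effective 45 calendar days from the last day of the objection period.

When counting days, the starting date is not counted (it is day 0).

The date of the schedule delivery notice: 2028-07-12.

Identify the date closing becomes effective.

Adding 42 calendar days to 2028-07-12 gives 2028-08-23, which is the last day of the review period.
The last day of the objection period: 63 calendar days after 2028-08-23 is 2028-10-25.
The date closing becomes effective: 45 calendar days after 2028-10-25 is 2028-12-09.

2028-12-09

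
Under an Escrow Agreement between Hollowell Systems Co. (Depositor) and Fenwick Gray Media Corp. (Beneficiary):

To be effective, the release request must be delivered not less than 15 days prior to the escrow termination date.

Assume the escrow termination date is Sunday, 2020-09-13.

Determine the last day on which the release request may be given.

2020-08-29

2020-09-13 minus 15 days is 2020-08-29.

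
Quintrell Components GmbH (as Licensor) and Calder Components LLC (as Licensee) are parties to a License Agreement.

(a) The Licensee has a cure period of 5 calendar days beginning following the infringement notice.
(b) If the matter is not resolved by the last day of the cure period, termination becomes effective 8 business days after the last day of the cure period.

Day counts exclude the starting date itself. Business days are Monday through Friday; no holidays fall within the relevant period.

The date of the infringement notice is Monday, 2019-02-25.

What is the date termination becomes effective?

2019-03-13

The last day of the cure period: 5 calendar days after 2019-02-25 is 2019-03-02.
The date termination becomes effective: 8 business days after Saturday, 2019-03-02, skipping weekends — Mar 4, Mar 5, Mar 6, Mar 7, Mar 8, Mar 11, Mar 12, Mar 13 — lands on Wednesday, 2019-03-13.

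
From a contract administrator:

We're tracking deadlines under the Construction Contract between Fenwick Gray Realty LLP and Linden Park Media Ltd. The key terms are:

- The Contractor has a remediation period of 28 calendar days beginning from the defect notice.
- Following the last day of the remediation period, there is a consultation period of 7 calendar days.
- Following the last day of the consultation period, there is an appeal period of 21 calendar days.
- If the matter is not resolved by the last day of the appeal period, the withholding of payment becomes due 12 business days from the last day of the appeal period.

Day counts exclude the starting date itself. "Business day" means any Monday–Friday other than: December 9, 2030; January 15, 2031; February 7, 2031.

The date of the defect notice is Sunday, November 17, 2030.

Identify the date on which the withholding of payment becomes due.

Adding 28 calendar days to November 17, 2030 gives December 15, 2030, which is the last day of the remediation period.
Adding 7 calendar days to December 15, 2030 gives December 22, 2030, which is the last day of the consultation period.
Adding 21 calendar days to December 22, 2030 gives January 12, 2031, which is the last day of the appeal period.
The date on which the withholding of payment becomes due: counting 12 business days from Sunday, January 12, 2031 (Jan 13, Jan 14, Jan 16, Jan 17, …, Jan 27, Jan 28, Jan 29, skipping weekends and the listed holiday on Jan 15) reaches Wednesday, January 29, 2031.

January 29, 2031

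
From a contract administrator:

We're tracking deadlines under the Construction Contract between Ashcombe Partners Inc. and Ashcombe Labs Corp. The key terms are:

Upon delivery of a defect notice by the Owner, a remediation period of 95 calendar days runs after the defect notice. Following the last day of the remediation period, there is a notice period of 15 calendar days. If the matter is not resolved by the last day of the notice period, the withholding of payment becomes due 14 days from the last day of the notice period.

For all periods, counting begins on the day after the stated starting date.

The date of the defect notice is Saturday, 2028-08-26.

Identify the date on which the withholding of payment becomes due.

2028-12-28

Adding 95 calendar days to 2028-08-26 gives 2028-11-29, which is the last day of the remediation period.
The last day of the notice period: 2028-11-29 + 15 days = 2028-12-14.
Adding 14 calendar days to 2028-12-14 gives 2028-12-28, which is the date on which the withholding of payment becomes due.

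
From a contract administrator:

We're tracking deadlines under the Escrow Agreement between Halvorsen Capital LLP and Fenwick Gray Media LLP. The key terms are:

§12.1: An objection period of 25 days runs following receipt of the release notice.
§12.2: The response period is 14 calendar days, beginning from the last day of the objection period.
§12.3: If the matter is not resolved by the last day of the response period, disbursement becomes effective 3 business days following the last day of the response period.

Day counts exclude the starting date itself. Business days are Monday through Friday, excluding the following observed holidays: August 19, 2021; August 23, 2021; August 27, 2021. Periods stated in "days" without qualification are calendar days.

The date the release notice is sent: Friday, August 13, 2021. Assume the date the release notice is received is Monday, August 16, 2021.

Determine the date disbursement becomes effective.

The last day of the objection period: 25 calendar days after August 16, 2021 is September 10, 2021.
The last day of the response period: 14 calendar days after September 10, 2021 is September 24, 2021.
The date disbursement becomes effective: 3 business days after Friday, September 24, 2021, skipping weekends — Sep 27, Sep 28, Sep 29 — lands on Wednesday, September 29, 2021.

September 29, 2021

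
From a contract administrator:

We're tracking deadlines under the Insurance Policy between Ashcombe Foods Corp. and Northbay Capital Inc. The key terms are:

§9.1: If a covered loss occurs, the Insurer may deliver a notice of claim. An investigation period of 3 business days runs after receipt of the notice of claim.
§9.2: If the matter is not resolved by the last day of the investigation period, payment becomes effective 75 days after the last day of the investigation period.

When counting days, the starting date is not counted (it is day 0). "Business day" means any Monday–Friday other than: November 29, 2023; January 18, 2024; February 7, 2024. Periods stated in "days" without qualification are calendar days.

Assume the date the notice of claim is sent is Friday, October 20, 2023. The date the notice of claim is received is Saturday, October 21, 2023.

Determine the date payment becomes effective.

The last day of the investigation period: 3 business days after Saturday, October 21, 2023, skipping weekends — Oct 23, Oct 24, Oct 25 — lands on Wednesday, October 25, 2023.
The date payment becomes effective: October 25, 2023 + 75 days = January 8, 2024.

January 8, 2024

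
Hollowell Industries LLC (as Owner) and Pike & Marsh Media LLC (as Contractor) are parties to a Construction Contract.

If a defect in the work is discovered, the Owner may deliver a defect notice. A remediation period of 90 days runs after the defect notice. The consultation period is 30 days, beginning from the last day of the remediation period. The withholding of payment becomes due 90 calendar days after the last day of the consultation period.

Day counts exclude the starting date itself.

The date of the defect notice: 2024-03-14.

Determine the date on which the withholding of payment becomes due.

2024-10-10

The last day of the remediation period: 2024-03-14 + 90 days = 2024-06-12.
The last day of the consultation period: 2024-06-12 + 30 days = 2024-07-12.
The date on which the withholding of payment becomes due: 2024-07-12 + 90 days = 2024-10-10.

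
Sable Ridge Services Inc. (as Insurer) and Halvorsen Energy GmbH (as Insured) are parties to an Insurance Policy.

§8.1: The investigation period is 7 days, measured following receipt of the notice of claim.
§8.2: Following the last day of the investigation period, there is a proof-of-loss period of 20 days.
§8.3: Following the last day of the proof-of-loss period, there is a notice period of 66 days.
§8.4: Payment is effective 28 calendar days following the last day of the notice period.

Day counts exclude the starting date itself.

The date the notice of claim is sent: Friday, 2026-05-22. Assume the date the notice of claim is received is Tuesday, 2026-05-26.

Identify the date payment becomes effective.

Adding 7 calendar days to 2026-05-26 gives 2026-06-02, which is the last day of the investigation period.
Adding 20 calendar days to 2026-06-02 gives 2026-06-22, which is the last day of the proof-of-loss period.
Adding 66 calendar days to 2026-06-22 gives 2026-08-27, which is the last day of the notice period.
Adding 28 calendar days to 2026-08-27 gives 2026-09-24, which is the date payment becomes effective.

2026-09-24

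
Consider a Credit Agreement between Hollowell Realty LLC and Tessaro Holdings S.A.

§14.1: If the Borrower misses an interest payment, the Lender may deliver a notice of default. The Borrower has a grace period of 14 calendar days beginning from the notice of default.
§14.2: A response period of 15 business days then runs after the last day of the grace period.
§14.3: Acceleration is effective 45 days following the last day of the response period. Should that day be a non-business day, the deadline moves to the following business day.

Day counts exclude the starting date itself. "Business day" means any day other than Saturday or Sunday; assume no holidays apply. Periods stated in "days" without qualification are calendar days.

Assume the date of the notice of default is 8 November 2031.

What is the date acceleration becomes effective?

The last day of the grace period: 8 November 2031 + 14 days = 22 November 2031.
The last day of the response period: counting 15 business days from Saturday, 22 November 2031 (Nov 24, Nov 25, Nov 26, Nov 27, …, Dec 10, Dec 11, Dec 12, skipping weekends) reaches Friday, 12 December 2031.
Adding 45 calendar days to 12 December 2031 gives 26 January 2032, which is the date acceleration becomes effective. 26 January 2032 is a Monday, so no roll-forward applies.

26 January 2032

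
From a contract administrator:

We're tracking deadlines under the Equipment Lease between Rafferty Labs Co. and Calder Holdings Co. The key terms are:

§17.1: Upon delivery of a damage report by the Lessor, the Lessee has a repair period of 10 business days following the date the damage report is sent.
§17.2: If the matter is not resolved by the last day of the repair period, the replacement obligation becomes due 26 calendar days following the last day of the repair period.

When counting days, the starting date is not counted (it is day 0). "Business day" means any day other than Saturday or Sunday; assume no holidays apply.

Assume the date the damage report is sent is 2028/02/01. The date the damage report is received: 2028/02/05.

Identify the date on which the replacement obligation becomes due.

The last day of the repair period: counting 10 business days from Tuesday, 2028/02/01 (Feb 2, Feb 3, Feb 4, Feb 7, Feb 8, Feb 9, Feb 10, Feb 11, Feb 14, Feb 15, skipping weekends) reaches Tuesday, 2028/02/15.
The date on which the replacement obligation becomes due: 26 calendar days after 2028/02/15 is 2028/03/12.

2028/03/12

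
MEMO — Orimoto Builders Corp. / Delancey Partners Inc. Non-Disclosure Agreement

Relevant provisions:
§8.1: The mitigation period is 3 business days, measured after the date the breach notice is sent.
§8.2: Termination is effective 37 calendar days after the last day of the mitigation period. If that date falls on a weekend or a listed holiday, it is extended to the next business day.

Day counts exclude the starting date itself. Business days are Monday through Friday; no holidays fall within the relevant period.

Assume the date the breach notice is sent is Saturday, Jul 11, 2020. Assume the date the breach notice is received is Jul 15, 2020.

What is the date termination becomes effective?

The last day of the mitigation period: counting 3 business days from Saturday, Jul 11, 2020 (Jul 13, Jul 14, Jul 15, skipping weekends) reaches Wednesday, Jul 15, 2020.
The date termination becomes effective: 37 calendar days after Jul 15, 2020 is Aug 21, 2020. Aug 21, 2020 is a Friday, so no roll-forward applies.

Aug 21, 2020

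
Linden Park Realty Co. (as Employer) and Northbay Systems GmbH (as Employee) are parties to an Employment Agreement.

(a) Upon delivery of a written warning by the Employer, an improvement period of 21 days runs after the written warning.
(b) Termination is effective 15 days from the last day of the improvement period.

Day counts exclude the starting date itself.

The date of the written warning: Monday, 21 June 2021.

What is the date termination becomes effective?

Adding 21 calendar days to 21 June 2021 gives 12 July 2021, which is the last day of the improvement period.
The date termination becomes effective: 12 July 2021 + 15 days = 27 July 2021.

27 July 2021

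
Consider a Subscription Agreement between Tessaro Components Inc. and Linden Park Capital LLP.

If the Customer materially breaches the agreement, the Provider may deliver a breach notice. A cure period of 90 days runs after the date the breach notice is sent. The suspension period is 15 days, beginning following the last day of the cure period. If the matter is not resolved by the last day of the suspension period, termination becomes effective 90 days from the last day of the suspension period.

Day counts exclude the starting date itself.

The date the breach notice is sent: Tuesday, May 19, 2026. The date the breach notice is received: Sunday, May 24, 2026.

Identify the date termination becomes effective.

November 30, 2026

The last day of the cure period: 90 calendar days after May 19, 2026 is August 17, 2026.
Adding 15 calendar days to August 17, 2026 gives September 1, 2026, which is the last day of the suspension period.
The date termination becomes effective: 90 calendar days after September 1, 2026 is November 30, 2026.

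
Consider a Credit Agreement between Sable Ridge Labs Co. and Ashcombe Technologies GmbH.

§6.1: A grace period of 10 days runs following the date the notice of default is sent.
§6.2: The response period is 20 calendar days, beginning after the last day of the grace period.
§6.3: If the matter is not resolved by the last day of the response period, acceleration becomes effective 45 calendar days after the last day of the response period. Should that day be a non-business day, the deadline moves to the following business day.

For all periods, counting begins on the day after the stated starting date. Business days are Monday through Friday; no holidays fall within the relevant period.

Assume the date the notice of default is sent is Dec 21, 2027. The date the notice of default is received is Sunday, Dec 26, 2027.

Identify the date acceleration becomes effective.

The last day of the grace period: 10 calendar days after Dec 21, 2027 is Dec 31, 2027.
The last day of the response period: Dec 31, 2027 + 20 days = Jan 20, 2028.
The date acceleration becomes effective: 45 calendar days after Jan 20, 2028 is Mar 5, 2028. That falls on a Sunday, so it rolls to the next business day, Monday, Mar 6, 2028.

Mar 6, 2028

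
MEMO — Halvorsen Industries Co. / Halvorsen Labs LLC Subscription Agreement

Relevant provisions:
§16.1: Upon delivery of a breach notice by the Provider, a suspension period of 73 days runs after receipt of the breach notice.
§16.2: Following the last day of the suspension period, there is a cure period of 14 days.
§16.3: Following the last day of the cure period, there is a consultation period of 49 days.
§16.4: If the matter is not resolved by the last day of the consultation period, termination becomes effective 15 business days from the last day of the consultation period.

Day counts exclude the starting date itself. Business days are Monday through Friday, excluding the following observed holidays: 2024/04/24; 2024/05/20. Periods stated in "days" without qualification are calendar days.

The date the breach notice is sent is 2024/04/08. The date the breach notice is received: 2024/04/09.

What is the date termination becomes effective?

The last day of the suspension period: 2024/04/09 + 73 days = 2024/06/21.
The last day of the cure period: 2024/06/21 + 14 days = 2024/07/05.
The last day of the consultation period: 49 calendar days after 2024/07/05 is 2024/08/23.
The date termination becomes effective: counting 15 business days from Friday, 2024/08/23 (Aug 26, Aug 27, Aug 28, Aug 29, …, Sep 11, Sep 12, Sep 13, skipping weekends) reaches Friday, 2024/09/13.

2024/09/13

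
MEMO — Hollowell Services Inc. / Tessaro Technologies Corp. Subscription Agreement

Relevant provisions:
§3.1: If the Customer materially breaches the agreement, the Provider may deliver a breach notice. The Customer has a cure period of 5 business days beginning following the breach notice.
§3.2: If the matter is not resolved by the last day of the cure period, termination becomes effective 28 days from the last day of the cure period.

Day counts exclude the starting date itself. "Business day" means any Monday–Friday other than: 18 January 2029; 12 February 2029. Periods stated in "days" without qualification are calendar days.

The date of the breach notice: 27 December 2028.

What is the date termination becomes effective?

31 January 2029

From Wednesday, 27 December 2028, 5 business days (Dec 28, Dec 29, Jan 1, Jan 2, Jan 3, skipping weekends) brings us to Wednesday, 3 January 2029, which is the last day of the cure period.
The date termination becomes effective: 3 January 2029 + 28 days = 31 January 2029.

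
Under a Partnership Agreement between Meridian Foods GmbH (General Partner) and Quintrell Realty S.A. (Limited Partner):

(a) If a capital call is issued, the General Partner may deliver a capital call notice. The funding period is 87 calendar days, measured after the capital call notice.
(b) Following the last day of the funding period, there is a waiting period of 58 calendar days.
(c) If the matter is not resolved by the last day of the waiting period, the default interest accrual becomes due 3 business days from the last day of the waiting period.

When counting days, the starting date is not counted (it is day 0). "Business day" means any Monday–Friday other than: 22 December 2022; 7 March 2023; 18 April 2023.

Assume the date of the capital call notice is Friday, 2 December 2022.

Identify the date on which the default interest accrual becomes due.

The last day of the funding period: 87 calendar days after 2 December 2022 is 27 February 2023.
The last day of the waiting period: 27 February 2023 + 58 days = 26 April 2023.
From Wednesday, 26 April 2023, 3 business days (Apr 27, Apr 28, May 1, skipping weekends) brings us to Monday, 1 May 2023, which is the date on which the default interest accrual becomes due.

1 May 2023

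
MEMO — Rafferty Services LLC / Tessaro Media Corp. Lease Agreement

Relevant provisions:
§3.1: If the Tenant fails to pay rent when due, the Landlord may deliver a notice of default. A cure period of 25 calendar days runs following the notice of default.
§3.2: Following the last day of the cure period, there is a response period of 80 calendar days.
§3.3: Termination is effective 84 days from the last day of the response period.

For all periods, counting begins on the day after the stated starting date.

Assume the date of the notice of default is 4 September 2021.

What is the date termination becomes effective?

The last day of the cure period: 4 September 2021 + 25 days = 29 September 2021.
The last day of the response period: 80 calendar days after 29 September 2021 is 18 December 2021.
The date termination becomes effective: 84 calendar days after 18 December 2021 is 12 March 2022.

12 March 2022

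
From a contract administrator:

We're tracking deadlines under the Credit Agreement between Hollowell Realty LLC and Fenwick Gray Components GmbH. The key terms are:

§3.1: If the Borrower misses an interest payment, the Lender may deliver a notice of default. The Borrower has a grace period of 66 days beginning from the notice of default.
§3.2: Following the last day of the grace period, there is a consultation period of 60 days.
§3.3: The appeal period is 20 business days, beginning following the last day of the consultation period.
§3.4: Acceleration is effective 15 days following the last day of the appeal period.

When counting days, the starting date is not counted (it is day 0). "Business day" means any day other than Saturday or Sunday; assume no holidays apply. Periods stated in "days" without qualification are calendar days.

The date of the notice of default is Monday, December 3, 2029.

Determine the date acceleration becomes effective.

Adding 66 calendar days to December 3, 2029 gives February 7, 2030, which is the last day of the grace period.
The last day of the consultation period: February 7, 2030 + 60 days = April 8, 2030.
From Monday, April 8, 2030, 20 business days (Apr 9, Apr 10, Apr 11, Apr 12, …, May 2, May 3, May 6, skipping weekends) brings us to Monday, May 6, 2030, which is the last day of the appeal period.
The date acceleration becomes effective: May 6, 2030 + 15 days = May 21, 2030.

May 21, 2030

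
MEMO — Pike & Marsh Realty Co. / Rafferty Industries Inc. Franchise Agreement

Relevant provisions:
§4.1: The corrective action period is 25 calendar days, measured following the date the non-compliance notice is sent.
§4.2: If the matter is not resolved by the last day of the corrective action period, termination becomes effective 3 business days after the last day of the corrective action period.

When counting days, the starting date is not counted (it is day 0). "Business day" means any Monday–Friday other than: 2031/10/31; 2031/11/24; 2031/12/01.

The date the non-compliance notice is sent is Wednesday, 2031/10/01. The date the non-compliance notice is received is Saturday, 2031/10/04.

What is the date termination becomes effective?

2031/10/29

Adding 25 calendar days to 2031/10/01 gives 2031/10/26, which is the last day of the corrective action period.
The date termination becomes effective: counting 3 business days from Sunday, 2031/10/26 (Oct 27, Oct 28, Oct 29, skipping weekends) reaches Wednesday, 2031/10/29.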